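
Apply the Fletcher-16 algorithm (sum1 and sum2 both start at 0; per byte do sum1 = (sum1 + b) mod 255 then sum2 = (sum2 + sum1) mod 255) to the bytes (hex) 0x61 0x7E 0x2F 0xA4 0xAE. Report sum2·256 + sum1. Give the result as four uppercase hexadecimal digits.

6662

Running sums (mod 255):
  after byte 0 (0x61): sum1=97, sum2=97
  after byte 1 (0x7E): sum1=223, sum2=65
  after byte 2 (0x2F): sum1=15, sum2=80
  after byte 3 (0xA4): sum1=179, sum2=4
  after byte 4 (0xAE): sum1=98, sum2=102
Checksum = sum2·256 + sum1 = 102·256 + 98 = 26210 = 0x6662.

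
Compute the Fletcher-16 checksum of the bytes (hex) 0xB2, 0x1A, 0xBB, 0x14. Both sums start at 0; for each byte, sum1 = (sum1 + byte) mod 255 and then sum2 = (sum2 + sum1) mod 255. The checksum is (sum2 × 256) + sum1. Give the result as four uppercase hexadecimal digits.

A49C

Running sums (mod 255):
  after byte 0 (0xB2): sum1=178, sum2=178
  after byte 1 (0x1A): sum1=204, sum2=127
  after byte 2 (0xBB): sum1=136, sum2=8
  after byte 3 (0x14): sum1=156, sum2=164
Checksum = sum2·256 + sum1 = 164·256 + 156 = 42140 = 0xA49C.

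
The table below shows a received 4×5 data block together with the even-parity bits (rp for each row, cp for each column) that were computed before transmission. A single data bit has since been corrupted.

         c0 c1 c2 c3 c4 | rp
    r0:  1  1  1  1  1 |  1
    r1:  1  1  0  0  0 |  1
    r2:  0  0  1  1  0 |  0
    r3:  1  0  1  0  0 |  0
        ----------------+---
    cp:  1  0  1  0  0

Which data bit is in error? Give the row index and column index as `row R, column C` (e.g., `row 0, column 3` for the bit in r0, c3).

Recompute each row's even parity and compare to rp:
  r0: data parity 1, sent rp 1 → ok
  r1: data parity 0, sent rp 1 → mismatch
  r2: data parity 0, sent rp 0 → ok
  r3: data parity 0, sent rp 0 → ok
Recompute each column's even parity and compare to cp:
  c0: data parity 1, sent cp 1 → ok
  c1: data parity 0, sent cp 0 → ok
  c2: data parity 1, sent cp 1 → ok
  c3: data parity 0, sent cp 0 → ok
  c4: data parity 1, sent cp 0 → mismatch
Exactly one row (r1) and one column (c4) fail → the flipped bit is at their intersection.

row 1, column 4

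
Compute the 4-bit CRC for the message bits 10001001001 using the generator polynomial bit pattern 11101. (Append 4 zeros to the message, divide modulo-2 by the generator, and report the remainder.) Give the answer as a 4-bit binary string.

0101

Append 4 zeros: 100010010010000. Divide by 11101 (XOR where the leading bit is 1):
  pos 0: 10001 XOR 11101 = 01100
  pos 1: 11000 XOR 11101 = 00101
  pos 3: 10101 XOR 11101 = 01000
  pos 4: 10000 XOR 11101 = 01101
  pos 5: 11010 XOR 11101 = 00111
  pos 7: 11110 XOR 11101 = 00011
  pos 10: 11000 XOR 11101 = 00101
Remainder (last 4 bits) = 0101. This is the CRC / FCS.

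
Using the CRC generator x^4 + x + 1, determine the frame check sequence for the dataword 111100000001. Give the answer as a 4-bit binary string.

1001

Append 4 zeros: 1111000000010000. Divide by 10011 (XOR where the leading bit is 1):
  pos 0: 11110 XOR 10011 = 01101
  pos 1: 11010 XOR 10011 = 01001
  pos 2: 10010 XOR 10011 = 00001
  pos 6: 10000 XOR 10011 = 00011
  pos 9: 11100 XOR 10011 = 01111
  pos 10: 11110 XOR 10011 = 01101
  pos 11: 11010 XOR 10011 = 01001
Remainder (last 4 bits) = 1001. This is the CRC / FCS.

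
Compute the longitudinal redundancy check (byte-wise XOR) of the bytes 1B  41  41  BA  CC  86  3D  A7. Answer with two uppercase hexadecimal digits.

71

XOR the bytes together:
  start with 0x1B
  0x1B ⊕ 0x41 = 0x5A
  0x5A ⊕ 0x41 = 0x1B
  0x1B ⊕ 0xBA = 0xA1
  0xA1 ⊕ 0xCC = 0x6D
  0x6D ⊕ 0x86 = 0xEB
  0xEB ⊕ 0x3D = 0xD6
  0xD6 ⊕ 0xA7 = 0x71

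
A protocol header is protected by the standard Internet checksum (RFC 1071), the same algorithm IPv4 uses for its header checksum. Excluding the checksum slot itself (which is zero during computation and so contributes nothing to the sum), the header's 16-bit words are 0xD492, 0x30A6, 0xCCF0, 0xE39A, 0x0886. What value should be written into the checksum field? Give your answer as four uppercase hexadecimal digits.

One's-complement addition (fold any carry out of bit 15 back into bit 0):
  0xD492 + 0x30A6 = 0x10538 → wrap carry → 0x0539
  0x0539 + 0xCCF0 = 0x0D229
  0xD229 + 0xE39A = 0x1B5C3 → wrap carry → 0xB5C4
  0xB5C4 + 0x0886 = 0x0BE4A
One's-complement sum = 0xBE4A.
Checksum = ~0xBE4A & 0xFFFF = 0x41B5.

41B5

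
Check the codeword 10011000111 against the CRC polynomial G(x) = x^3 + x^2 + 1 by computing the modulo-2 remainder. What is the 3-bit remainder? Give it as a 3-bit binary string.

Modulo-2 division of 10011000111 by 1101:
  pos 0: 1001 XOR 1101 = 0100
  pos 1: 1001 XOR 1101 = 0100
  pos 2: 1000 XOR 1101 = 0101
  pos 3: 1010 XOR 1101 = 0111
  pos 4: 1110 XOR 1101 = 0011
  pos 6: 1111 XOR 1101 = 0010
Remainder = 101 (nonzero — an error is detected).

101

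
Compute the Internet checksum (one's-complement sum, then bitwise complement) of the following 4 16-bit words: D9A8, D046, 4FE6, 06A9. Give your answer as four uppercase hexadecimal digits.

FF80

One's-complement addition (fold any carry out of bit 15 back into bit 0):
  0xD9A8 + 0xD046 = 0x1A9EE → wrap carry → 0xA9EF
  0xA9EF + 0x4FE6 = 0x0F9D5
  0xF9D5 + 0x06A9 = 0x1007E → wrap carry → 0x007F
One's-complement sum = 0x007F.
Checksum = ~0x007F & 0xFFFF = 0xFF80.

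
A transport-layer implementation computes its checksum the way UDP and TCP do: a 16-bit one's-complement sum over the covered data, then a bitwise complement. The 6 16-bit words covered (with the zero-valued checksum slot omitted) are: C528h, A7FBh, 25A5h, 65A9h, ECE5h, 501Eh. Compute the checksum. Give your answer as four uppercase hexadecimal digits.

One's-complement addition (fold any carry out of bit 15 back into bit 0):
  0xC528 + 0xA7FB = 0x16D23 → wrap carry → 0x6D24
  0x6D24 + 0x25A5 = 0x092C9
  0x92C9 + 0x65A9 = 0x0F872
  0xF872 + 0xECE5 = 0x1E557 → wrap carry → 0xE558
  0xE558 + 0x501E = 0x13576 → wrap carry → 0x3577
One's-complement sum = 0x3577.
Checksum = ~0x3577 & 0xFFFF = 0xCA88.

CA88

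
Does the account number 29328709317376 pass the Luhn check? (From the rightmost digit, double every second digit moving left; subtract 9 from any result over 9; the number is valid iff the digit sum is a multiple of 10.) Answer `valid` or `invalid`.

valid

From the right, keep odd positions and double even positions (subtract 9 from any doubled value over 9):
  doubled (positions 2,4,...): 5 5 6 0 7 6 4 → sum 33
  kept (positions 1,3,...): 6 3 1 9 7 2 9 → sum 37
Total = 70.
70 mod 10 = 0, so the number is valid.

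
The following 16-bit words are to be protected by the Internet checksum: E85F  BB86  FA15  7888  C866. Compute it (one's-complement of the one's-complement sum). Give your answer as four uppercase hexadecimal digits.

2114

One's-complement addition (fold any carry out of bit 15 back into bit 0):
  0xE85F + 0xBB86 = 0x1A3E5 → wrap carry → 0xA3E6
  0xA3E6 + 0xFA15 = 0x19DFB → wrap carry → 0x9DFC
  0x9DFC + 0x7888 = 0x11684 → wrap carry → 0x1685
  0x1685 + 0xC866 = 0x0DEEB
One's-complement sum = 0xDEEB.
Checksum = ~0xDEEB & 0xFFFF = 0x2114.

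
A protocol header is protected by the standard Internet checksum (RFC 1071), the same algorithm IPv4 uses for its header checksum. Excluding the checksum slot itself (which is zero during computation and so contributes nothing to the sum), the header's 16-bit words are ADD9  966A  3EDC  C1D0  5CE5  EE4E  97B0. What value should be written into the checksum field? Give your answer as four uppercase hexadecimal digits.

D829

One's-complement addition (fold any carry out of bit 15 back into bit 0):
  0xADD9 + 0x966A = 0x14443 → wrap carry → 0x4444
  0x4444 + 0x3EDC = 0x08320
  0x8320 + 0xC1D0 = 0x144F0 → wrap carry → 0x44F1
  0x44F1 + 0x5CE5 = 0x0A1D6
  0xA1D6 + 0xEE4E = 0x19024 → wrap carry → 0x9025
  0x9025 + 0x97B0 = 0x127D5 → wrap carry → 0x27D6
One's-complement sum = 0x27D6.
Checksum = ~0x27D6 & 0xFFFF = 0xD829.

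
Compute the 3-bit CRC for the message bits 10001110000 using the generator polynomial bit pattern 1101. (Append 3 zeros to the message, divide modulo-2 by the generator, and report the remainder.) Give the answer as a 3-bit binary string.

001

Append 3 zeros: 10001110000000. Divide by 1101 (XOR where the leading bit is 1):
  pos 0: 1000 XOR 1101 = 0101
  pos 1: 1011 XOR 1101 = 0110
  pos 2: 1101 XOR 1101 = 0000
  pos 6: 1000 XOR 1101 = 0101
  pos 7: 1010 XOR 1101 = 0111
  pos 8: 1110 XOR 1101 = 0011
  pos 10: 1100 XOR 1101 = 0001
Remainder (last 3 bits) = 001. This is the CRC / FCS.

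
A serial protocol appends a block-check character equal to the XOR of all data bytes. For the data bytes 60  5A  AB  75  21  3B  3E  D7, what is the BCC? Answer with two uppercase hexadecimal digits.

XOR the bytes together:
  start with 0x60
  0x60 ⊕ 0x5A = 0x3A
  0x3A ⊕ 0xAB = 0x91
  0x91 ⊕ 0x75 = 0xE4
  0xE4 ⊕ 0x21 = 0xC5
  0xC5 ⊕ 0x3B = 0xFE
  0xFE ⊕ 0x3E = 0xC0
  0xC0 ⊕ 0xD7 = 0x17

17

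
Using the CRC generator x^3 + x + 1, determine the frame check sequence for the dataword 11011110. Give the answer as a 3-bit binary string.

010

Append 3 zeros: 11011110000. Divide by 1011 (XOR where the leading bit is 1):
  pos 0: 1101 XOR 1011 = 0110
  pos 1: 1101 XOR 1011 = 0110
  pos 2: 1101 XOR 1011 = 0110
  pos 3: 1101 XOR 1011 = 0110
  pos 4: 1100 XOR 1011 = 0111
  pos 5: 1110 XOR 1011 = 0101
  pos 6: 1010 XOR 1011 = 0001
Remainder (last 3 bits) = 010. This is the CRC / FCS.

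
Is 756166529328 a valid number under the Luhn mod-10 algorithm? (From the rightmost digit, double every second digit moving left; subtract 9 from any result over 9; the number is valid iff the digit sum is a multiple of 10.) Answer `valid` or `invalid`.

valid

From the right, keep odd positions and double even positions (subtract 9 from any doubled value over 9):
  doubled (positions 2,4,...): 4 9 1 3 3 5 → sum 25
  kept (positions 1,3,...): 8 3 2 6 1 5 → sum 25
Total = 50.
50 mod 10 = 0, so the number is valid.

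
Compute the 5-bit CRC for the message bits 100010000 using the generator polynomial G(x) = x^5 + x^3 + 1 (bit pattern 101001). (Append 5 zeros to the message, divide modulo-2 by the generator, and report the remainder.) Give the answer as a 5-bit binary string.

01000

Append 5 zeros: 10001000000000. Divide by 101001 (XOR where the leading bit is 1):
  pos 0: 100010 XOR 101001 = 001011
  pos 2: 101100 XOR 101001 = 000101
  pos 5: 101000 XOR 101001 = 000001
Remainder (last 5 bits) = 01000. This is the CRC / FCS.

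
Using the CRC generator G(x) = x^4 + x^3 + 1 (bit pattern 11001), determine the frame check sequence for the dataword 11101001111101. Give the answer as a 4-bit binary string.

Append 4 zeros: 111010011111010000. Divide by 11001 (XOR where the leading bit is 1):
  pos 0: 11101 XOR 11001 = 00100
  pos 2: 10000 XOR 11001 = 01001
  pos 3: 10011 XOR 11001 = 01010
  pos 4: 10101 XOR 11001 = 01100
  pos 5: 11001 XOR 11001 = 00000
  pos 10: 11010 XOR 11001 = 00011
  pos 13: 11000 XOR 11001 = 00001
Remainder (last 4 bits) = 0001. This is the CRC / FCS.

0001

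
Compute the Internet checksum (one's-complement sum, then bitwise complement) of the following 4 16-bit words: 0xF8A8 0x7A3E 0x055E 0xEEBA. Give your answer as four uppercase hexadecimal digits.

98FF

One's-complement addition (fold any carry out of bit 15 back into bit 0):
  0xF8A8 + 0x7A3E = 0x172E6 → wrap carry → 0x72E7
  0x72E7 + 0x055E = 0x07845
  0x7845 + 0xEEBA = 0x166FF → wrap carry → 0x6700
One's-complement sum = 0x6700.
Checksum = ~0x6700 & 0xFFFF = 0x98FF.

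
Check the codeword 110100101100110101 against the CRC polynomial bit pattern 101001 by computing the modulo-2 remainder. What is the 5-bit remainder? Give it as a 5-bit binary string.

00011

Modulo-2 division of 110100101100110101 by 101001:
  pos 0: 110100 XOR 101001 = 011101
  pos 1: 111011 XOR 101001 = 010010
  pos 2: 100100 XOR 101001 = 001101
  pos 4: 110111 XOR 101001 = 011110
  pos 5: 111100 XOR 101001 = 010101
  pos 6: 101010 XOR 101001 = 000011
  pos 10: 111101 XOR 101001 = 010100
  pos 11: 101000 XOR 101001 = 000001
Remainder = 00011 (nonzero — an error is detected).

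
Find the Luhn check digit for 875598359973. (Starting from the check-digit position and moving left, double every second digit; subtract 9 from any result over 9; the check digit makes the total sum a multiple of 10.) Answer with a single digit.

Partial digits right→left: 3 7 9 9 5 3 8 9 5 5 7 8
Double every second digit counting from the check-digit position (so the 1st, 3rd, 5th, ... of the partial from the right).
  doubled (with −9 where >9): 6 9 1 7 1 5 → sum 29
  kept as-is: 7 9 3 9 5 8 → sum 41
Total = 29 + 41 = 70.
Check digit = (10 − (70 mod 10)) mod 10 = 0.

0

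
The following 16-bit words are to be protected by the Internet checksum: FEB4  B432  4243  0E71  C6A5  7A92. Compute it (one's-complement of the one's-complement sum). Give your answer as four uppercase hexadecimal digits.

One's-complement addition (fold any carry out of bit 15 back into bit 0):
  0xFEB4 + 0xB432 = 0x1B2E6 → wrap carry → 0xB2E7
  0xB2E7 + 0x4243 = 0x0F52A
  0xF52A + 0x0E71 = 0x1039B → wrap carry → 0x039C
  0x039C + 0xC6A5 = 0x0CA41
  0xCA41 + 0x7A92 = 0x144D3 → wrap carry → 0x44D4
One's-complement sum = 0x44D4.
Checksum = ~0x44D4 & 0xFFFF = 0xBB2B.

BB2B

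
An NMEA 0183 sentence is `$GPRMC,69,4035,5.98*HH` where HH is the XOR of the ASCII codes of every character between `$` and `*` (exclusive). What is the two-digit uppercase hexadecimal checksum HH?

XOR the ASCII codes of the payload characters:
  'G' = 0x47 → acc = 0x47
  'P' = 0x50 → acc = 0x17
  'R' = 0x52 → acc = 0x45
  'M' = 0x4D → acc = 0x08
  'C' = 0x43 → acc = 0x4B
  ',' = 0x2C → acc = 0x67
  '6' = 0x36 → acc = 0x51
  '9' = 0x39 → acc = 0x68
  ',' = 0x2C → acc = 0x44
  '4' = 0x34 → acc = 0x70
  '0' = 0x30 → acc = 0x40
  '3' = 0x33 → acc = 0x73
  '5' = 0x35 → acc = 0x46
  ',' = 0x2C → acc = 0x6A
  '5' = 0x35 → acc = 0x5F
  '.' = 0x2E → acc = 0x71
  '9' = 0x39 → acc = 0x48
  '8' = 0x38 → acc = 0x70
Checksum = 0x70.

70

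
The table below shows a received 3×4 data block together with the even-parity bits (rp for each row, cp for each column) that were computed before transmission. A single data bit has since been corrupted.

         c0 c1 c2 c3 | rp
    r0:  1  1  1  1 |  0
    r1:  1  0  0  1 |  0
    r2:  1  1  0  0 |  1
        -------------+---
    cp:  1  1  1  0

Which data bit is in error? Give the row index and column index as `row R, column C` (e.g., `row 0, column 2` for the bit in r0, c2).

row 2, column 1

Recompute each row's even parity and compare to rp:
  r0: data parity 0, sent rp 0 → ok
  r1: data parity 0, sent rp 0 → ok
  r2: data parity 0, sent rp 1 → mismatch
Recompute each column's even parity and compare to cp:
  c0: data parity 1, sent cp 1 → ok
  c1: data parity 0, sent cp 1 → mismatch
  c2: data parity 1, sent cp 1 → ok
  c3: data parity 0, sent cp 0 → ok
Exactly one row (r2) and one column (c1) fail → the flipped bit is at their intersection.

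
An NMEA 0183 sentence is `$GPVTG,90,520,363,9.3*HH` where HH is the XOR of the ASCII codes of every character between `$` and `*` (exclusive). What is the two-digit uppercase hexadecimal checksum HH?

XOR the ASCII codes of the payload characters:
  'G' = 0x47 → acc = 0x47
  'P' = 0x50 → acc = 0x17
  'V' = 0x56 → acc = 0x41
  'T' = 0x54 → acc = 0x15
  'G' = 0x47 → acc = 0x52
  ',' = 0x2C → acc = 0x7E
  '9' = 0x39 → acc = 0x47
  '0' = 0x30 → acc = 0x77
  ',' = 0x2C → acc = 0x5B
  '5' = 0x35 → acc = 0x6E
  '2' = 0x32 → acc = 0x5C
  '0' = 0x30 → acc = 0x6C
  ',' = 0x2C → acc = 0x40
  '3' = 0x33 → acc = 0x73
  '6' = 0x36 → acc = 0x45
  '3' = 0x33 → acc = 0x76
  ',' = 0x2C → acc = 0x5A
  '9' = 0x39 → acc = 0x63
  '.' = 0x2E → acc = 0x4D
  '3' = 0x33 → acc = 0x7E
Checksum = 0x7E.

7E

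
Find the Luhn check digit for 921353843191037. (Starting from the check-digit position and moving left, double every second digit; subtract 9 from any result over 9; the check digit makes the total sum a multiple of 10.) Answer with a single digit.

4

Partial digits right→left: 7 3 0 1 9 1 3 4 8 3 5 3 1 2 9
Double every second digit counting from the check-digit position (so the 1st, 3rd, 5th, ... of the partial from the right).
  doubled (with −9 where >9): 5 0 9 6 7 1 2 9 → sum 39
  kept as-is: 3 1 1 4 3 3 2 → sum 17
Total = 39 + 17 = 56.
Check digit = (10 − (56 mod 10)) mod 10 = 4.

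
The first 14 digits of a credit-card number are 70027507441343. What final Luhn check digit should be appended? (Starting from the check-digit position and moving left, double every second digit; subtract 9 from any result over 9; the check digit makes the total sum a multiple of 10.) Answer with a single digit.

7

Partial digits right→left: 3 4 3 1 4 4 7 0 5 7 2 0 0 7
Double every second digit counting from the check-digit position (so the 1st, 3rd, 5th, ... of the partial from the right).
  doubled (with −9 where >9): 6 6 8 5 1 4 0 → sum 30
  kept as-is: 4 1 4 0 7 0 7 → sum 23
Total = 30 + 23 = 53.
Check digit = (10 − (53 mod 10)) mod 10 = 7.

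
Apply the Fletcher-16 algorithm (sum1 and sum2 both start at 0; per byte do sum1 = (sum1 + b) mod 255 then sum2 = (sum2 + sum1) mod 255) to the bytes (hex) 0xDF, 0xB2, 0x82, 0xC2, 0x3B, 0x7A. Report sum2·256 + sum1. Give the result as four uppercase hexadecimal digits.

008D

Running sums (mod 255):
  after byte 0 (0xDF): sum1=223, sum2=223
  after byte 1 (0xB2): sum1=146, sum2=114
  after byte 2 (0x82): sum1=21, sum2=135
  after byte 3 (0xC2): sum1=215, sum2=95
  after byte 4 (0x3B): sum1=19, sum2=114
  after byte 5 (0x7A): sum1=141, sum2=0
Checksum = sum2·256 + sum1 = 0·256 + 141 = 141 = 0x008D.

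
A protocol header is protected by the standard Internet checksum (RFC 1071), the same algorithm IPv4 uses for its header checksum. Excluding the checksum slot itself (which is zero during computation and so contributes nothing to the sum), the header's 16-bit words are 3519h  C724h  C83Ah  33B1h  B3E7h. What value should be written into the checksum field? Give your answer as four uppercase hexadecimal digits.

53EE

One's-complement addition (fold any carry out of bit 15 back into bit 0):
  0x3519 + 0xC724 = 0x0FC3D
  0xFC3D + 0xC83A = 0x1C477 → wrap carry → 0xC478
  0xC478 + 0x33B1 = 0x0F829
  0xF829 + 0xB3E7 = 0x1AC10 → wrap carry → 0xAC11
One's-complement sum = 0xAC11.
Checksum = ~0xAC11 & 0xFFFF = 0x53EE.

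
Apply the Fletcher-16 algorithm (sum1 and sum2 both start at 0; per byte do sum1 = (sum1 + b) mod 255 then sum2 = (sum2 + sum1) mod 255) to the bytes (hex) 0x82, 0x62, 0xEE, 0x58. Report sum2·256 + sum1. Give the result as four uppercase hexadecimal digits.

Running sums (mod 255):
  after byte 0 (0x82): sum1=130, sum2=130
  after byte 1 (0x62): sum1=228, sum2=103
  after byte 2 (0xEE): sum1=211, sum2=59
  after byte 3 (0x58): sum1=44, sum2=103
Checksum = sum2·256 + sum1 = 103·256 + 44 = 26412 = 0x672C.

672C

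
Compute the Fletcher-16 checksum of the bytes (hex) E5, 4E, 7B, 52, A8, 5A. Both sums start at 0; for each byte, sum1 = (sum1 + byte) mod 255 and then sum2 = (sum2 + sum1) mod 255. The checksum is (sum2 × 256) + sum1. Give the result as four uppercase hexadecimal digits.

7B05

Running sums (mod 255):
  after byte 0 (E5): sum1=229, sum2=229
  after byte 1 (4E): sum1=52, sum2=26
  after byte 2 (7B): sum1=175, sum2=201
  after byte 3 (52): sum1=2, sum2=203
  after byte 4 (A8): sum1=170, sum2=118
  after byte 5 (5A): sum1=5, sum2=123
Checksum = sum2·256 + sum1 = 123·256 + 5 = 31493 = 0x7B05.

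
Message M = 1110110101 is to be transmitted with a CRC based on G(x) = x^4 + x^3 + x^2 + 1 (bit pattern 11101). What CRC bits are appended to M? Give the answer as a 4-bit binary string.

Append 4 zeros: 11101101010000. Divide by 11101 (XOR where the leading bit is 1):
  pos 0: 11101 XOR 11101 = 00000
  pos 5: 10101 XOR 11101 = 01000
  pos 6: 10000 XOR 11101 = 01101
  pos 7: 11010 XOR 11101 = 00111
  pos 9: 11100 XOR 11101 = 00001
Remainder (last 4 bits) = 0001. This is the CRC / FCS.

0001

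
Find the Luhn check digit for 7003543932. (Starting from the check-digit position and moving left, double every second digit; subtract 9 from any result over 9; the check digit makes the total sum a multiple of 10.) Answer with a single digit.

Partial digits right→left: 2 3 9 3 4 5 3 0 0 7
Double every second digit counting from the check-digit position (so the 1st, 3rd, 5th, ... of the partial from the right).
  doubled (with −9 where >9): 4 9 8 6 0 → sum 27
  kept as-is: 3 3 5 0 7 → sum 18
Total = 27 + 18 = 45.
Check digit = (10 − (45 mod 10)) mod 10 = 5.

5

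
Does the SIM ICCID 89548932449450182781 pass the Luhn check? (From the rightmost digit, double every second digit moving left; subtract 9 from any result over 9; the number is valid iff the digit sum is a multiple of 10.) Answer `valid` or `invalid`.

valid

From the right, keep odd positions and double even positions (subtract 9 from any doubled value over 9):
  doubled (positions 2,4,...): 7 4 2 1 9 8 6 7 1 7 → sum 52
  kept (positions 1,3,...): 1 7 8 0 4 4 2 9 4 9 → sum 48
Total = 100.
100 mod 10 = 0, so the number is valid.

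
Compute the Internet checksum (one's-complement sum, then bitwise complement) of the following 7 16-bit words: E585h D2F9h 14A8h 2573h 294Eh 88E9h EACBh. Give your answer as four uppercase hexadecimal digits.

7061

One's-complement addition (fold any carry out of bit 15 back into bit 0):
  0xE585 + 0xD2F9 = 0x1B87E → wrap carry → 0xB87F
  0xB87F + 0x14A8 = 0x0CD27
  0xCD27 + 0x2573 = 0x0F29A
  0xF29A + 0x294E = 0x11BE8 → wrap carry → 0x1BE9
  0x1BE9 + 0x88E9 = 0x0A4D2
  0xA4D2 + 0xEACB = 0x18F9D → wrap carry → 0x8F9E
One's-complement sum = 0x8F9E.
Checksum = ~0x8F9E & 0xFFFF = 0x7061.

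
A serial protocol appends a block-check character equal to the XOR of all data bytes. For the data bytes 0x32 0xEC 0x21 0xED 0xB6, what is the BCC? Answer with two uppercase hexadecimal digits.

XOR the bytes together:
  start with 0x32
  0x32 ⊕ 0xEC = 0xDE
  0xDE ⊕ 0x21 = 0xFF
  0xFF ⊕ 0xED = 0x12
  0x12 ⊕ 0xB6 = 0xA4

A4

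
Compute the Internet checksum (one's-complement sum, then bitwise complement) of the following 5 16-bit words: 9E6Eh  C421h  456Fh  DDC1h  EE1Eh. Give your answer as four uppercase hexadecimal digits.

8C1F

One's-complement addition (fold any carry out of bit 15 back into bit 0):
  0x9E6E + 0xC421 = 0x1628F → wrap carry → 0x6290
  0x6290 + 0x456F = 0x0A7FF
  0xA7FF + 0xDDC1 = 0x185C0 → wrap carry → 0x85C1
  0x85C1 + 0xEE1E = 0x173DF → wrap carry → 0x73E0
One's-complement sum = 0x73E0.
Checksum = ~0x73E0 & 0xFFFF = 0x8C1F.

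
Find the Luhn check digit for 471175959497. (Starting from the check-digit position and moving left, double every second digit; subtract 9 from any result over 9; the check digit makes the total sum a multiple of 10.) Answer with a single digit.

9

Partial digits right→left: 7 9 4 9 5 9 5 7 1 1 7 4
Double every second digit counting from the check-digit position (so the 1st, 3rd, 5th, ... of the partial from the right).
  doubled (with −9 where >9): 5 8 1 1 2 5 → sum 22
  kept as-is: 9 9 9 7 1 4 → sum 39
Total = 22 + 39 = 61.
Check digit = (10 − (61 mod 10)) mod 10 = 9.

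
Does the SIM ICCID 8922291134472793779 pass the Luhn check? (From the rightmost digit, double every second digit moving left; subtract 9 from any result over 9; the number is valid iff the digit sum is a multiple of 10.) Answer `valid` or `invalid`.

From the right, keep odd positions and double even positions (subtract 9 from any doubled value over 9):
  doubled (positions 2,4,...): 5 6 5 5 8 2 9 4 9 → sum 53
  kept (positions 1,3,...): 9 7 9 2 4 3 1 2 2 8 → sum 47
Total = 100.
100 mod 10 = 0, so the number is valid.

valid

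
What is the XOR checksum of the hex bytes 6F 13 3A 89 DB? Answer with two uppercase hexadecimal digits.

14

XOR the bytes together:
  start with 0x6F
  0x6F ⊕ 0x13 = 0x7C
  0x7C ⊕ 0x3A = 0x46
  0x46 ⊕ 0x89 = 0xCF
  0xCF ⊕ 0xDB = 0x14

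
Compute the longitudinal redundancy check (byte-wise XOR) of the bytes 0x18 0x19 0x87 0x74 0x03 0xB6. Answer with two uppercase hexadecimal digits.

XOR the bytes together:
  start with 0x18
  0x18 ⊕ 0x19 = 0x01
  0x01 ⊕ 0x87 = 0x86
  0x86 ⊕ 0x74 = 0xF2
  0xF2 ⊕ 0x03 = 0xF1
  0xF1 ⊕ 0xB6 = 0x47

47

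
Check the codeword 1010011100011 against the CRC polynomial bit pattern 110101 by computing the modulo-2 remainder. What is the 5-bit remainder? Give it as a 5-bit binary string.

Modulo-2 division of 1010011100011 by 110101:
  pos 0: 101001 XOR 110101 = 011100
  pos 1: 111001 XOR 110101 = 001100
  pos 3: 110010 XOR 110101 = 000111
  pos 6: 111001 XOR 110101 = 001100
Remainder = 11001 (nonzero — an error is detected).

11001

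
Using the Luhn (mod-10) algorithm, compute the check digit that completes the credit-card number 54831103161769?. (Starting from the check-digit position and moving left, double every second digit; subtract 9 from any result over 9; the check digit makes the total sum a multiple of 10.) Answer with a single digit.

Partial digits right→left: 9 6 7 1 6 1 3 0 1 1 3 8 4 5
Double every second digit counting from the check-digit position (so the 1st, 3rd, 5th, ... of the partial from the right).
  doubled (with −9 where >9): 9 5 3 6 2 6 8 → sum 39
  kept as-is: 6 1 1 0 1 8 5 → sum 22
Total = 39 + 22 = 61.
Check digit = (10 − (61 mod 10)) mod 10 = 9.

9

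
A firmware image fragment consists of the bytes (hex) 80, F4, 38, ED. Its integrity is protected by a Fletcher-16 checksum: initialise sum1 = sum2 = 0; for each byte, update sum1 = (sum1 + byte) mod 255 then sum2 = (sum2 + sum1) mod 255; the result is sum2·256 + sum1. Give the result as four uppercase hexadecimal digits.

3F9B

Running sums (mod 255):
  after byte 0 (80): sum1=128, sum2=128
  after byte 1 (F4): sum1=117, sum2=245
  after byte 2 (38): sum1=173, sum2=163
  after byte 3 (ED): sum1=155, sum2=63
Checksum = sum2·256 + sum1 = 63·256 + 155 = 16283 = 0x3F9B.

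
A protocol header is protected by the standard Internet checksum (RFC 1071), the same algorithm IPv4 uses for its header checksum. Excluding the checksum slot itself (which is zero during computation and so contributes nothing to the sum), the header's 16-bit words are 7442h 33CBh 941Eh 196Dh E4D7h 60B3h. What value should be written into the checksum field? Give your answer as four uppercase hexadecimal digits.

One's-complement addition (fold any carry out of bit 15 back into bit 0):
  0x7442 + 0x33CB = 0x0A80D
  0xA80D + 0x941E = 0x13C2B → wrap carry → 0x3C2C
  0x3C2C + 0x196D = 0x05599
  0x5599 + 0xE4D7 = 0x13A70 → wrap carry → 0x3A71
  0x3A71 + 0x60B3 = 0x09B24
One's-complement sum = 0x9B24.
Checksum = ~0x9B24 & 0xFFFF = 0x64DB.

64DB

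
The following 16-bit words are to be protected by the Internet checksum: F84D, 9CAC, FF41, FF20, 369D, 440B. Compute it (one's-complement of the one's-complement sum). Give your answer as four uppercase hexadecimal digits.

One's-complement addition (fold any carry out of bit 15 back into bit 0):
  0xF84D + 0x9CAC = 0x194F9 → wrap carry → 0x94FA
  0x94FA + 0xFF41 = 0x1943B → wrap carry → 0x943C
  0x943C + 0xFF20 = 0x1935C → wrap carry → 0x935D
  0x935D + 0x369D = 0x0C9FA
  0xC9FA + 0x440B = 0x10E05 → wrap carry → 0x0E06
One's-complement sum = 0x0E06.
Checksum = ~0x0E06 & 0xFFFF = 0xF1F9.

F1F9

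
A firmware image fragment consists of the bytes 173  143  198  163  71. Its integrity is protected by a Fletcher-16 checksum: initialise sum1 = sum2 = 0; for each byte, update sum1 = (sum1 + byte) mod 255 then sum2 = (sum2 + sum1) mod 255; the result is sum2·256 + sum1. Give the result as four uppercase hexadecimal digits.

85EE

Running sums (mod 255):
  after byte 0 (173): sum1=173, sum2=173
  after byte 1 (143): sum1=61, sum2=234
  after byte 2 (198): sum1=4, sum2=238
  after byte 3 (163): sum1=167, sum2=150
  after byte 4 (71): sum1=238, sum2=133
Checksum = sum2·256 + sum1 = 133·256 + 238 = 34286 = 0x85EE.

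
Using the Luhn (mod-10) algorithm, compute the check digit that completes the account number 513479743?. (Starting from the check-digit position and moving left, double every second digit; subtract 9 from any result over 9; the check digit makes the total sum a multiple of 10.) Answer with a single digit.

Partial digits right→left: 3 4 7 9 7 4 3 1 5
Double every second digit counting from the check-digit position (so the 1st, 3rd, 5th, ... of the partial from the right).
  doubled (with −9 where >9): 6 5 5 6 1 → sum 23
  kept as-is: 4 9 4 1 → sum 18
Total = 23 + 18 = 41.
Check digit = (10 − (41 mod 10)) mod 10 = 9.

9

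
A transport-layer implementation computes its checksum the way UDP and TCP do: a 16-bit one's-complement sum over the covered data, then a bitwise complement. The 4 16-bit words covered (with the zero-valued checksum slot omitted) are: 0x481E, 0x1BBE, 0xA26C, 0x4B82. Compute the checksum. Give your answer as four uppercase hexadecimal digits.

One's-complement addition (fold any carry out of bit 15 back into bit 0):
  0x481E + 0x1BBE = 0x063DC
  0x63DC + 0xA26C = 0x10648 → wrap carry → 0x0649
  0x0649 + 0x4B82 = 0x051CB
One's-complement sum = 0x51CB.
Checksum = ~0x51CB & 0xFFFF = 0xAE34.

AE34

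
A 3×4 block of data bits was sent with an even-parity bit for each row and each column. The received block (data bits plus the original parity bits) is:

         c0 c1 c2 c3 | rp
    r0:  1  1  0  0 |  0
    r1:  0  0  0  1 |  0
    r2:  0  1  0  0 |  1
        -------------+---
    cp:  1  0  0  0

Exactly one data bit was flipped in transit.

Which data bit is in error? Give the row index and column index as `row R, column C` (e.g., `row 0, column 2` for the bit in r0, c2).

Recompute each row's even parity and compare to rp:
  r0: data parity 0, sent rp 0 → ok
  r1: data parity 1, sent rp 0 → mismatch
  r2: data parity 1, sent rp 1 → ok
Recompute each column's even parity and compare to cp:
  c0: data parity 1, sent cp 1 → ok
  c1: data parity 0, sent cp 0 → ok
  c2: data parity 0, sent cp 0 → ok
  c3: data parity 1, sent cp 0 → mismatch
Exactly one row (r1) and one column (c3) fail → the flipped bit is at their intersection.

row 1, column 3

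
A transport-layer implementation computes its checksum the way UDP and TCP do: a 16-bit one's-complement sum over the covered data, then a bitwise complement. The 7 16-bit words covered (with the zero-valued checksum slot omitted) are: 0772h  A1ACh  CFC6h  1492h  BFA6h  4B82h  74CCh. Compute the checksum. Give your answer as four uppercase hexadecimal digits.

F292

One's-complement addition (fold any carry out of bit 15 back into bit 0):
  0x0772 + 0xA1AC = 0x0A91E
  0xA91E + 0xCFC6 = 0x178E4 → wrap carry → 0x78E5
  0x78E5 + 0x1492 = 0x08D77
  0x8D77 + 0xBFA6 = 0x14D1D → wrap carry → 0x4D1E
  0x4D1E + 0x4B82 = 0x098A0
  0x98A0 + 0x74CC = 0x10D6C → wrap carry → 0x0D6D
One's-complement sum = 0x0D6D.
Checksum = ~0x0D6D & 0xFFFF = 0xF292.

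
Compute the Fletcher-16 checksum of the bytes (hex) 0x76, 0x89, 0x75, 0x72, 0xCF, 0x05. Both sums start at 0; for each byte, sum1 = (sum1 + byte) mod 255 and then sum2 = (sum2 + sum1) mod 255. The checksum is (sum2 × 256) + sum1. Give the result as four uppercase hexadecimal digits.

Running sums (mod 255):
  after byte 0 (0x76): sum1=118, sum2=118
  after byte 1 (0x89): sum1=0, sum2=118
  after byte 2 (0x75): sum1=117, sum2=235
  after byte 3 (0x72): sum1=231, sum2=211
  after byte 4 (0xCF): sum1=183, sum2=139
  after byte 5 (0x05): sum1=188, sum2=72
Checksum = sum2·256 + sum1 = 72·256 + 188 = 18620 = 0x48BC.

48BC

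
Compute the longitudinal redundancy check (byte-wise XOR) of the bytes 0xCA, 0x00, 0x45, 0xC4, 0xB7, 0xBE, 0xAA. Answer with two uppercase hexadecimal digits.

E8

XOR the bytes together:
  start with 0xCA
  0xCA ⊕ 0x00 = 0xCA
  0xCA ⊕ 0x45 = 0x8F
  0x8F ⊕ 0xC4 = 0x4B
  0x4B ⊕ 0xB7 = 0xFC
  0xFC ⊕ 0xBE = 0x42
  0x42 ⊕ 0xAA = 0xE8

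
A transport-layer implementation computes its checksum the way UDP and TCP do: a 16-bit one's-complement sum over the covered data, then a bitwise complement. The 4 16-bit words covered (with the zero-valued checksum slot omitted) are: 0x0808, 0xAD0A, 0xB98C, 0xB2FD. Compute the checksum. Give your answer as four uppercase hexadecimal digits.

One's-complement addition (fold any carry out of bit 15 back into bit 0):
  0x0808 + 0xAD0A = 0x0B512
  0xB512 + 0xB98C = 0x16E9E → wrap carry → 0x6E9F
  0x6E9F + 0xB2FD = 0x1219C → wrap carry → 0x219D
One's-complement sum = 0x219D.
Checksum = ~0x219D & 0xFFFF = 0xDE62.

DE62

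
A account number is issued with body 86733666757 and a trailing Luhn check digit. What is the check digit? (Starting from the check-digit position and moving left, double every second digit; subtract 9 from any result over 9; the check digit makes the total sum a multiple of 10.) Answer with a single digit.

Partial digits right→left: 7 5 7 6 6 6 3 3 7 6 8
Double every second digit counting from the check-digit position (so the 1st, 3rd, 5th, ... of the partial from the right).
  doubled (with −9 where >9): 5 5 3 6 5 7 → sum 31
  kept as-is: 5 6 6 3 6 → sum 26
Total = 31 + 26 = 57.
Check digit = (10 − (57 mod 10)) mod 10 = 3.

3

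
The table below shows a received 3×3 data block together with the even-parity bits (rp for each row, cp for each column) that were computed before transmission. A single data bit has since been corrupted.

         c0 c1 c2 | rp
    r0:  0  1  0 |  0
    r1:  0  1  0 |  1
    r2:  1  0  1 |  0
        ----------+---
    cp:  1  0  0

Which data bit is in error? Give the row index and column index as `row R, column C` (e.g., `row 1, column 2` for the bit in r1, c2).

Recompute each row's even parity and compare to rp:
  r0: data parity 1, sent rp 0 → mismatch
  r1: data parity 1, sent rp 1 → ok
  r2: data parity 0, sent rp 0 → ok
Recompute each column's even parity and compare to cp:
  c0: data parity 1, sent cp 1 → ok
  c1: data parity 0, sent cp 0 → ok
  c2: data parity 1, sent cp 0 → mismatch
Exactly one row (r0) and one column (c2) fail → the flipped bit is at their intersection.

row 0, column 2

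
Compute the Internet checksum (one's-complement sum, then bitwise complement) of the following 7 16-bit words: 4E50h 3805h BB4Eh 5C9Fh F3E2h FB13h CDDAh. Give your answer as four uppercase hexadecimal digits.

A4EA

One's-complement addition (fold any carry out of bit 15 back into bit 0):
  0x4E50 + 0x3805 = 0x08655
  0x8655 + 0xBB4E = 0x141A3 → wrap carry → 0x41A4
  0x41A4 + 0x5C9F = 0x09E43
  0x9E43 + 0xF3E2 = 0x19225 → wrap carry → 0x9226
  0x9226 + 0xFB13 = 0x18D39 → wrap carry → 0x8D3A
  0x8D3A + 0xCDDA = 0x15B14 → wrap carry → 0x5B15
One's-complement sum = 0x5B15.
Checksum = ~0x5B15 & 0xFFFF = 0xA4EA.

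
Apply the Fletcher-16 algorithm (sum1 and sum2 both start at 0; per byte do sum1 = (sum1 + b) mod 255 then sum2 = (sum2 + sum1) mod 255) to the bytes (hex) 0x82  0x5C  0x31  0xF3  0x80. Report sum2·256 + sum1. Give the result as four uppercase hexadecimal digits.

Running sums (mod 255):
  after byte 0 (0x82): sum1=130, sum2=130
  after byte 1 (0x5C): sum1=222, sum2=97
  after byte 2 (0x31): sum1=16, sum2=113
  after byte 3 (0xF3): sum1=4, sum2=117
  after byte 4 (0x80): sum1=132, sum2=249
Checksum = sum2·256 + sum1 = 249·256 + 132 = 63876 = 0xF984.

F984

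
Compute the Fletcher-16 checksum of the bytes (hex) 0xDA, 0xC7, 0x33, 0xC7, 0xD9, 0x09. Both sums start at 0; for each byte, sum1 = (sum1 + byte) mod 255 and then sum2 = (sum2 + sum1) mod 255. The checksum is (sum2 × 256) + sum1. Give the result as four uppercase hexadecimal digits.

Running sums (mod 255):
  after byte 0 (0xDA): sum1=218, sum2=218
  after byte 1 (0xC7): sum1=162, sum2=125
  after byte 2 (0x33): sum1=213, sum2=83
  after byte 3 (0xC7): sum1=157, sum2=240
  after byte 4 (0xD9): sum1=119, sum2=104
  after byte 5 (0x09): sum1=128, sum2=232
Checksum = sum2·256 + sum1 = 232·256 + 128 = 59520 = 0xE880.

E880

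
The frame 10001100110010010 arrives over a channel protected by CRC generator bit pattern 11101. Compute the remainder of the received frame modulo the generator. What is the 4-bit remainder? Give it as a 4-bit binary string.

0010

Modulo-2 division of 10001100110010010 by 11101:
  pos 0: 10001 XOR 11101 = 01100
  pos 1: 11001 XOR 11101 = 00100
  pos 3: 10000 XOR 11101 = 01101
  pos 4: 11011 XOR 11101 = 00110
  pos 6: 11010 XOR 11101 = 00111
  pos 8: 11101 XOR 11101 = 00000
Remainder = 0010 (nonzero — an error is detected).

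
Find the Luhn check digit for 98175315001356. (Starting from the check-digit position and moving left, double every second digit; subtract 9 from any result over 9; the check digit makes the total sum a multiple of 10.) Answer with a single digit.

Partial digits right→left: 6 5 3 1 0 0 5 1 3 5 7 1 8 9
Double every second digit counting from the check-digit position (so the 1st, 3rd, 5th, ... of the partial from the right).
  doubled (with −9 where >9): 3 6 0 1 6 5 7 → sum 28
  kept as-is: 5 1 0 1 5 1 9 → sum 22
Total = 28 + 22 = 50.
Check digit = (10 − (50 mod 10)) mod 10 = 0.

0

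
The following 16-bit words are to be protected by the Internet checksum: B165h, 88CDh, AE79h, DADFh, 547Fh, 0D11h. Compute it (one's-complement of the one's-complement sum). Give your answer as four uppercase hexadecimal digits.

One's-complement addition (fold any carry out of bit 15 back into bit 0):
  0xB165 + 0x88CD = 0x13A32 → wrap carry → 0x3A33
  0x3A33 + 0xAE79 = 0x0E8AC
  0xE8AC + 0xDADF = 0x1C38B → wrap carry → 0xC38C
  0xC38C + 0x547F = 0x1180B → wrap carry → 0x180C
  0x180C + 0x0D11 = 0x0251D
One's-complement sum = 0x251D.
Checksum = ~0x251D & 0xFFFF = 0xDAE2.

DAE2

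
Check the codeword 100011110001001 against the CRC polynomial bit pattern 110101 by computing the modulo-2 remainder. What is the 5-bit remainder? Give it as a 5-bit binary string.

10000

Modulo-2 division of 100011110001001 by 110101:
  pos 0: 100011 XOR 110101 = 010110
  pos 1: 101101 XOR 110101 = 011000
  pos 2: 110001 XOR 110101 = 000100
  pos 5: 100000 XOR 110101 = 010101
  pos 6: 101011 XOR 110101 = 011110
  pos 7: 111100 XOR 110101 = 001001
  pos 9: 100101 XOR 110101 = 010000
Remainder = 10000 (nonzero — an error is detected).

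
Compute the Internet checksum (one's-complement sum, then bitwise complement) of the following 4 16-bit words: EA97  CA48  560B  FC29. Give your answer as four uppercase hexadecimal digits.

F8E9

One's-complement addition (fold any carry out of bit 15 back into bit 0):
  0xEA97 + 0xCA48 = 0x1B4DF → wrap carry → 0xB4E0
  0xB4E0 + 0x560B = 0x10AEB → wrap carry → 0x0AEC
  0x0AEC + 0xFC29 = 0x10715 → wrap carry → 0x0716
One's-complement sum = 0x0716.
Checksum = ~0x0716 & 0xFFFF = 0xF8E9.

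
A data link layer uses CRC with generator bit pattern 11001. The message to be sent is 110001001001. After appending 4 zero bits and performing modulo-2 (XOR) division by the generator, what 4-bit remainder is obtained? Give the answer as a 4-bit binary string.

1001

Append 4 zeros: 1100010010010000. Divide by 11001 (XOR where the leading bit is 1):
  pos 0: 11000 XOR 11001 = 00001
  pos 4: 11001 XOR 11001 = 00000
  pos 11: 10000 XOR 11001 = 01001
Remainder (last 4 bits) = 1001. This is the CRC / FCS.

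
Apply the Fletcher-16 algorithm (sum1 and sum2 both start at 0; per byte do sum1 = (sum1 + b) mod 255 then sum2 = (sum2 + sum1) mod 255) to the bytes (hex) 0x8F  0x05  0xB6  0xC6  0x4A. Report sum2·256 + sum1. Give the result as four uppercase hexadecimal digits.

Running sums (mod 255):
  after byte 0 (0x8F): sum1=143, sum2=143
  after byte 1 (0x05): sum1=148, sum2=36
  after byte 2 (0xB6): sum1=75, sum2=111
  after byte 3 (0xC6): sum1=18, sum2=129
  after byte 4 (0x4A): sum1=92, sum2=221
Checksum = sum2·256 + sum1 = 221·256 + 92 = 56668 = 0xDD5C.

DD5C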